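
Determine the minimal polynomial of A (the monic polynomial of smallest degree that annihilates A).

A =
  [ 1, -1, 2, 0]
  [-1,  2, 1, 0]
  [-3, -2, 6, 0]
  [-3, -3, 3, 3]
x^3 - 9*x^2 + 27*x - 27

The characteristic polynomial is χ_A(x) = (x - 3)^4, so the eigenvalues are known. The minimal polynomial is
  m_A(x) = Π_λ (x − λ)^{k_λ}
where k_λ is the size of the *largest* Jordan block for λ (equivalently, the smallest k with (A − λI)^k v = 0 for every generalised eigenvector v of λ).

  λ = 3: largest Jordan block has size 3, contributing (x − 3)^3

So m_A(x) = (x - 3)^3 = x^3 - 9*x^2 + 27*x - 27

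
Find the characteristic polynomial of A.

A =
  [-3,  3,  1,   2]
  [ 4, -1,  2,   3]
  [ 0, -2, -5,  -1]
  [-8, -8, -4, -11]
x^4 + 20*x^3 + 150*x^2 + 500*x + 625

Expanding det(x·I − A) (e.g. by cofactor expansion or by noting that A is similar to its Jordan form J, which has the same characteristic polynomial as A) gives
  χ_A(x) = x^4 + 20*x^3 + 150*x^2 + 500*x + 625
which factors as (x + 5)^4. The eigenvalues (with algebraic multiplicities) are λ = -5 with multiplicity 4.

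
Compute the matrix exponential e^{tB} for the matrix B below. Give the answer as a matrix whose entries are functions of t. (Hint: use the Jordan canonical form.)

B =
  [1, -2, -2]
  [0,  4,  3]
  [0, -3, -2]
e^{tB} =
  [exp(t), -2*t*exp(t), -2*t*exp(t)]
  [0, 3*t*exp(t) + exp(t), 3*t*exp(t)]
  [0, -3*t*exp(t), -3*t*exp(t) + exp(t)]

Strategy: write B = P · J · P⁻¹ where J is a Jordan canonical form, so e^{tB} = P · e^{tJ} · P⁻¹, and e^{tJ} can be computed block-by-block.

B has Jordan form
J =
  [1, 1, 0]
  [0, 1, 0]
  [0, 0, 1]
(up to reordering of blocks).

Per-block formulas:
  For a 2×2 Jordan block J_2(1): exp(t · J_2(1)) = e^(1t)·(I + t·N), where N is the 2×2 nilpotent shift.
  For a 1×1 block at λ = 1: exp(t · [1]) = [e^(1t)].

After assembling e^{tJ} and conjugating by P, we get:

e^{tB} =
  [exp(t), -2*t*exp(t), -2*t*exp(t)]
  [0, 3*t*exp(t) + exp(t), 3*t*exp(t)]
  [0, -3*t*exp(t), -3*t*exp(t) + exp(t)]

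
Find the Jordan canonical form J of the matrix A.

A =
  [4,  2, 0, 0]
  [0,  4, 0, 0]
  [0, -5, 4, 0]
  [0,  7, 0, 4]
J_2(4) ⊕ J_1(4) ⊕ J_1(4)

The characteristic polynomial is
  det(x·I − A) = x^4 - 16*x^3 + 96*x^2 - 256*x + 256 = (x - 4)^4

Eigenvalues and multiplicities (the geometric multiplicity of λ is n − rank(A − λI), which equals the number of Jordan blocks for λ):
  λ = 4: algebraic multiplicity = 4, geometric multiplicity = 3

Determining the block sizes for each eigenvalue:
  λ = 4: 3 blocks summing to 4 forces exactly one block of size 2 and the rest size 1 → block sizes [2, 1, 1]

Assembling the blocks gives a Jordan form
J =
  [4, 1, 0, 0]
  [0, 4, 0, 0]
  [0, 0, 4, 0]
  [0, 0, 0, 4]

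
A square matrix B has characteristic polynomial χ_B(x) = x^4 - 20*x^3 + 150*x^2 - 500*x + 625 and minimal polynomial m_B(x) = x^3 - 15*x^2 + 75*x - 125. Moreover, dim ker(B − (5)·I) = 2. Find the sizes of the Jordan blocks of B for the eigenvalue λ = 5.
Block sizes for λ = 5: [3, 1]

Step 1 — from the characteristic polynomial, algebraic multiplicity of λ = 5 is 4. From dim ker(B − (5)·I) = 2, there are exactly 2 Jordan blocks for λ = 5.
Step 2 — from the minimal polynomial, the factor (x − 5)^3 tells us the largest block for λ = 5 has size 3.
Step 3 — with total size 4, 2 blocks, and largest block 3, the block sizes (in nonincreasing order) are [3, 1].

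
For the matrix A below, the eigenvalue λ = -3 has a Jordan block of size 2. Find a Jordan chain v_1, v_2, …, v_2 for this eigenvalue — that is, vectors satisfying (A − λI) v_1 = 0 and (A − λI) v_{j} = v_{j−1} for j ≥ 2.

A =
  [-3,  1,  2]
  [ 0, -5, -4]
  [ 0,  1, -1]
A Jordan chain for λ = -3 of length 2:
v_1 = (1, -2, 1)ᵀ
v_2 = (0, 1, 0)ᵀ

Let N = A − (-3)·I. We want v_2 with N^2 v_2 = 0 but N^1 v_2 ≠ 0; then v_{j-1} := N · v_j for j = 2, …, 2.

Pick v_2 = (0, 1, 0)ᵀ.
Then v_1 = N · v_2 = (1, -2, 1)ᵀ.

Sanity check: (A − (-3)·I) v_1 = (0, 0, 0)ᵀ = 0. ✓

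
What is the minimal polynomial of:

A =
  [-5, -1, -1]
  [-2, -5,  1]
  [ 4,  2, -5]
x^3 + 15*x^2 + 75*x + 125

The characteristic polynomial is χ_A(x) = (x + 5)^3, so the eigenvalues are known. The minimal polynomial is
  m_A(x) = Π_λ (x − λ)^{k_λ}
where k_λ is the size of the *largest* Jordan block for λ (equivalently, the smallest k with (A − λI)^k v = 0 for every generalised eigenvector v of λ).

  λ = -5: largest Jordan block has size 3, contributing (x + 5)^3

So m_A(x) = (x + 5)^3 = x^3 + 15*x^2 + 75*x + 125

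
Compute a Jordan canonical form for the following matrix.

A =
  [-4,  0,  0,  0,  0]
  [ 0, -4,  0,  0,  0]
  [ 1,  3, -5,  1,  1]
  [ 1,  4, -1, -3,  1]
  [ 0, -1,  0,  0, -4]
J_2(-4) ⊕ J_2(-4) ⊕ J_1(-4)

The characteristic polynomial is
  det(x·I − A) = x^5 + 20*x^4 + 160*x^3 + 640*x^2 + 1280*x + 1024 = (x + 4)^5

Eigenvalues and multiplicities (the geometric multiplicity of λ is n − rank(A − λI), which equals the number of Jordan blocks for λ):
  λ = -4: algebraic multiplicity = 5, geometric multiplicity = 3

Determining the block sizes for each eigenvalue:
  λ = -4: with am = 5 and gm = 3, the partition is not yet determined (e.g. several partitions of 5 into 3 parts exist). Let N = A − (-4)·I. Computing rank(N^1) = 2, rank(N^2) = 0; the number of blocks of size ≥ j is rank(N^{j−1}) − rank(N^j), giving [3, 2]. So we have 2 block(s) of size 2, 1 block(s) of size 1 → block sizes [2, 2, 1]

Assembling the blocks gives a Jordan form
J =
  [-4,  1,  0,  0,  0]
  [ 0, -4,  0,  0,  0]
  [ 0,  0, -4,  1,  0]
  [ 0,  0,  0, -4,  0]
  [ 0,  0,  0,  0, -4]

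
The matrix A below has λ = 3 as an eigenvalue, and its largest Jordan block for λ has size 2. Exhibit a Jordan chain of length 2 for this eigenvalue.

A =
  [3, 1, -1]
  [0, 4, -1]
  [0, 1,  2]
A Jordan chain for λ = 3 of length 2:
v_1 = (1, 1, 1)ᵀ
v_2 = (0, 1, 0)ᵀ

Let N = A − (3)·I. We want v_2 with N^2 v_2 = 0 but N^1 v_2 ≠ 0; then v_{j-1} := N · v_j for j = 2, …, 2.

Pick v_2 = (0, 1, 0)ᵀ.
Then v_1 = N · v_2 = (1, 1, 1)ᵀ.

Sanity check: (A − (3)·I) v_1 = (0, 0, 0)ᵀ = 0. ✓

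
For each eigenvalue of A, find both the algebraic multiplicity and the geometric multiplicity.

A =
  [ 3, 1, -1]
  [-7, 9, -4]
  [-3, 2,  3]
λ = 5: alg = 3, geom = 1

Step 1 — factor the characteristic polynomial to read off the algebraic multiplicities:
  χ_A(x) = (x - 5)^3

Step 2 — compute geometric multiplicities via the rank-nullity identity g(λ) = n − rank(A − λI):
  rank(A − (5)·I) = 2, so dim ker(A − (5)·I) = n − 2 = 1

Summary:
  λ = 5: algebraic multiplicity = 3, geometric multiplicity = 1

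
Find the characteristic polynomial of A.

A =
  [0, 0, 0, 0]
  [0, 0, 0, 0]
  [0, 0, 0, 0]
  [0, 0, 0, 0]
x^4

Expanding det(x·I − A) (e.g. by cofactor expansion or by noting that A is similar to its Jordan form J, which has the same characteristic polynomial as A) gives
  χ_A(x) = x^4
which factors as x^4. The eigenvalues (with algebraic multiplicities) are λ = 0 with multiplicity 4.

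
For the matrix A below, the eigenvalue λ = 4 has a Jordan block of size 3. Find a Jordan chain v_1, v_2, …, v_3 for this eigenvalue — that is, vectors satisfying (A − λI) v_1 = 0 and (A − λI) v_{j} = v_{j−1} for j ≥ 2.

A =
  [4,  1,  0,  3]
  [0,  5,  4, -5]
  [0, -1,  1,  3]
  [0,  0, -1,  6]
A Jordan chain for λ = 4 of length 3:
v_1 = (1, -3, 2, 1)ᵀ
v_2 = (1, 1, -1, 0)ᵀ
v_3 = (0, 1, 0, 0)ᵀ

Let N = A − (4)·I. We want v_3 with N^3 v_3 = 0 but N^2 v_3 ≠ 0; then v_{j-1} := N · v_j for j = 3, …, 2.

Pick v_3 = (0, 1, 0, 0)ᵀ.
Then v_2 = N · v_3 = (1, 1, -1, 0)ᵀ.
Then v_1 = N · v_2 = (1, -3, 2, 1)ᵀ.

Sanity check: (A − (4)·I) v_1 = (0, 0, 0, 0)ᵀ = 0. ✓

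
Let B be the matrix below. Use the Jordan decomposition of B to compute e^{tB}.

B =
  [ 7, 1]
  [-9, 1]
e^{tB} =
  [3*t*exp(4*t) + exp(4*t), t*exp(4*t)]
  [-9*t*exp(4*t), -3*t*exp(4*t) + exp(4*t)]

Strategy: write B = P · J · P⁻¹ where J is a Jordan canonical form, so e^{tB} = P · e^{tJ} · P⁻¹, and e^{tJ} can be computed block-by-block.

B has Jordan form
J =
  [4, 1]
  [0, 4]
(up to reordering of blocks).

Per-block formulas:
  For a 2×2 Jordan block J_2(4): exp(t · J_2(4)) = e^(4t)·(I + t·N), where N is the 2×2 nilpotent shift.

After assembling e^{tJ} and conjugating by P, we get:

e^{tB} =
  [3*t*exp(4*t) + exp(4*t), t*exp(4*t)]
  [-9*t*exp(4*t), -3*t*exp(4*t) + exp(4*t)]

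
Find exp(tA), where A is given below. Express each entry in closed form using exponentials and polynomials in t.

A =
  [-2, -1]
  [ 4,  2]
e^{tA} =
  [1 - 2*t, -t]
  [4*t, 2*t + 1]

Strategy: write A = P · J · P⁻¹ where J is a Jordan canonical form, so e^{tA} = P · e^{tJ} · P⁻¹, and e^{tJ} can be computed block-by-block.

A has Jordan form
J =
  [0, 1]
  [0, 0]
(up to reordering of blocks).

Per-block formulas:
  For a 2×2 Jordan block J_2(0): exp(t · J_2(0)) = e^(0t)·(I + t·N), where N is the 2×2 nilpotent shift.

After assembling e^{tJ} and conjugating by P, we get:

e^{tA} =
  [1 - 2*t, -t]
  [4*t, 2*t + 1]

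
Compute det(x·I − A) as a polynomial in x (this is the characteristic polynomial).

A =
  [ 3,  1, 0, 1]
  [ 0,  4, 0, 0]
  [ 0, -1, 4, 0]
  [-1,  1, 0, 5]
x^4 - 16*x^3 + 96*x^2 - 256*x + 256

Expanding det(x·I − A) (e.g. by cofactor expansion or by noting that A is similar to its Jordan form J, which has the same characteristic polynomial as A) gives
  χ_A(x) = x^4 - 16*x^3 + 96*x^2 - 256*x + 256
which factors as (x - 4)^4. The eigenvalues (with algebraic multiplicities) are λ = 4 with multiplicity 4.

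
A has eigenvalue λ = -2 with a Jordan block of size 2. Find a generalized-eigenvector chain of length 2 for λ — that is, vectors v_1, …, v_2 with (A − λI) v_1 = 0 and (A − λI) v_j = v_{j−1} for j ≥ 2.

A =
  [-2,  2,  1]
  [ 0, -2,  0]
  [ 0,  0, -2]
A Jordan chain for λ = -2 of length 2:
v_1 = (2, 0, 0)ᵀ
v_2 = (0, 1, 0)ᵀ

Let N = A − (-2)·I. We want v_2 with N^2 v_2 = 0 but N^1 v_2 ≠ 0; then v_{j-1} := N · v_j for j = 2, …, 2.

Pick v_2 = (0, 1, 0)ᵀ.
Then v_1 = N · v_2 = (2, 0, 0)ᵀ.

Sanity check: (A − (-2)·I) v_1 = (0, 0, 0)ᵀ = 0. ✓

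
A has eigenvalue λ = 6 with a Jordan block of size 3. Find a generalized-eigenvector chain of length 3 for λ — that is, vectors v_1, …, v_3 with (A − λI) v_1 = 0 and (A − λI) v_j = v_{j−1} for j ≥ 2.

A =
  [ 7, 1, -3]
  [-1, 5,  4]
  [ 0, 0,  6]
A Jordan chain for λ = 6 of length 3:
v_1 = (1, -1, 0)ᵀ
v_2 = (-3, 4, 0)ᵀ
v_3 = (0, 0, 1)ᵀ

Let N = A − (6)·I. We want v_3 with N^3 v_3 = 0 but N^2 v_3 ≠ 0; then v_{j-1} := N · v_j for j = 3, …, 2.

Pick v_3 = (0, 0, 1)ᵀ.
Then v_2 = N · v_3 = (-3, 4, 0)ᵀ.
Then v_1 = N · v_2 = (1, -1, 0)ᵀ.

Sanity check: (A − (6)·I) v_1 = (0, 0, 0)ᵀ = 0. ✓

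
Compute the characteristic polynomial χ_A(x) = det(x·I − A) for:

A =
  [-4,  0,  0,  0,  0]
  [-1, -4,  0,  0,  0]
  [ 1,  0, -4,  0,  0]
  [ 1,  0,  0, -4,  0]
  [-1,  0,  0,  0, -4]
x^5 + 20*x^4 + 160*x^3 + 640*x^2 + 1280*x + 1024

Expanding det(x·I − A) (e.g. by cofactor expansion or by noting that A is similar to its Jordan form J, which has the same characteristic polynomial as A) gives
  χ_A(x) = x^5 + 20*x^4 + 160*x^3 + 640*x^2 + 1280*x + 1024
which factors as (x + 4)^5. The eigenvalues (with algebraic multiplicities) are λ = -4 with multiplicity 5.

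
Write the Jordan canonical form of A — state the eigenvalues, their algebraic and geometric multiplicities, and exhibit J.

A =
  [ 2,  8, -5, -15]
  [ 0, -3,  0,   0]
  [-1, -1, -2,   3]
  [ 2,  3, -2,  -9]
J_2(-3) ⊕ J_2(-3)

The characteristic polynomial is
  det(x·I − A) = x^4 + 12*x^3 + 54*x^2 + 108*x + 81 = (x + 3)^4

Eigenvalues and multiplicities (the geometric multiplicity of λ is n − rank(A − λI), which equals the number of Jordan blocks for λ):
  λ = -3: algebraic multiplicity = 4, geometric multiplicity = 2

Determining the block sizes for each eigenvalue:
  λ = -3: with am = 4 and gm = 2, the partition is not yet determined (e.g. several partitions of 4 into 2 parts exist). Let N = A − (-3)·I. Computing rank(N^1) = 2, rank(N^2) = 0; the number of blocks of size ≥ j is rank(N^{j−1}) − rank(N^j), giving [2, 2]. So we have 2 block(s) of size 2 → block sizes [2, 2]

Assembling the blocks gives a Jordan form
J =
  [-3,  1,  0,  0]
  [ 0, -3,  0,  0]
  [ 0,  0, -3,  1]
  [ 0,  0,  0, -3]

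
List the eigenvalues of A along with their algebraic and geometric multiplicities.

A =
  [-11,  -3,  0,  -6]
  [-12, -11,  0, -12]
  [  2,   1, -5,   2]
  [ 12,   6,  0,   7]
λ = -5: alg = 4, geom = 3

Step 1 — factor the characteristic polynomial to read off the algebraic multiplicities:
  χ_A(x) = (x + 5)^4

Step 2 — compute geometric multiplicities via the rank-nullity identity g(λ) = n − rank(A − λI):
  rank(A − (-5)·I) = 1, so dim ker(A − (-5)·I) = n − 1 = 3

Summary:
  λ = -5: algebraic multiplicity = 4, geometric multiplicity = 3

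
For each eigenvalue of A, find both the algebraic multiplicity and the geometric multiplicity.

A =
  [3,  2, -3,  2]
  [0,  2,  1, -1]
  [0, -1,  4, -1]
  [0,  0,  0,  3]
λ = 3: alg = 4, geom = 2

Step 1 — factor the characteristic polynomial to read off the algebraic multiplicities:
  χ_A(x) = (x - 3)^4

Step 2 — compute geometric multiplicities via the rank-nullity identity g(λ) = n − rank(A − λI):
  rank(A − (3)·I) = 2, so dim ker(A − (3)·I) = n − 2 = 2

Summary:
  λ = 3: algebraic multiplicity = 4, geometric multiplicity = 2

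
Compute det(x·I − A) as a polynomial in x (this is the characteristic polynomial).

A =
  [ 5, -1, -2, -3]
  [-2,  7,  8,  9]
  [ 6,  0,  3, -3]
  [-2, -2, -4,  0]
x^4 - 15*x^3 + 81*x^2 - 189*x + 162

Expanding det(x·I − A) (e.g. by cofactor expansion or by noting that A is similar to its Jordan form J, which has the same characteristic polynomial as A) gives
  χ_A(x) = x^4 - 15*x^3 + 81*x^2 - 189*x + 162
which factors as (x - 6)*(x - 3)^3. The eigenvalues (with algebraic multiplicities) are λ = 3 with multiplicity 3, λ = 6 with multiplicity 1.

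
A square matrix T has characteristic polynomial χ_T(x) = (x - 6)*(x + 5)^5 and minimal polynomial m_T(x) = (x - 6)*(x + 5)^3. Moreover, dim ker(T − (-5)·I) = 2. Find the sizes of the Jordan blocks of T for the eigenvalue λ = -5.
Block sizes for λ = -5: [3, 2]

Step 1 — from the characteristic polynomial, algebraic multiplicity of λ = -5 is 5. From dim ker(T − (-5)·I) = 2, there are exactly 2 Jordan blocks for λ = -5.
Step 2 — from the minimal polynomial, the factor (x + 5)^3 tells us the largest block for λ = -5 has size 3.
Step 3 — with total size 5, 2 blocks, and largest block 3, the block sizes (in nonincreasing order) are [3, 2].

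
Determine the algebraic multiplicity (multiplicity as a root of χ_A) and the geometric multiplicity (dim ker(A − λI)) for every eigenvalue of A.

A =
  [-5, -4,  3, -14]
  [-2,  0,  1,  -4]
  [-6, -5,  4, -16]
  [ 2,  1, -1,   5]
λ = 1: alg = 4, geom = 2

Step 1 — factor the characteristic polynomial to read off the algebraic multiplicities:
  χ_A(x) = (x - 1)^4

Step 2 — compute geometric multiplicities via the rank-nullity identity g(λ) = n − rank(A − λI):
  rank(A − (1)·I) = 2, so dim ker(A − (1)·I) = n − 2 = 2

Summary:
  λ = 1: algebraic multiplicity = 4, geometric multiplicity = 2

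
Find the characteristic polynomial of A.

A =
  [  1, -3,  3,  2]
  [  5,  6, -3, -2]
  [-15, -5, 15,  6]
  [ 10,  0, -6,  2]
x^4 - 24*x^3 + 216*x^2 - 864*x + 1296

Expanding det(x·I − A) (e.g. by cofactor expansion or by noting that A is similar to its Jordan form J, which has the same characteristic polynomial as A) gives
  χ_A(x) = x^4 - 24*x^3 + 216*x^2 - 864*x + 1296
which factors as (x - 6)^4. The eigenvalues (with algebraic multiplicities) are λ = 6 with multiplicity 4.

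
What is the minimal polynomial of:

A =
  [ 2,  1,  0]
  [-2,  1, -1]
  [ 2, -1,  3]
x^3 - 6*x^2 + 12*x - 8

The characteristic polynomial is χ_A(x) = (x - 2)^3, so the eigenvalues are known. The minimal polynomial is
  m_A(x) = Π_λ (x − λ)^{k_λ}
where k_λ is the size of the *largest* Jordan block for λ (equivalently, the smallest k with (A − λI)^k v = 0 for every generalised eigenvector v of λ).

  λ = 2: largest Jordan block has size 3, contributing (x − 2)^3

So m_A(x) = (x - 2)^3 = x^3 - 6*x^2 + 12*x - 8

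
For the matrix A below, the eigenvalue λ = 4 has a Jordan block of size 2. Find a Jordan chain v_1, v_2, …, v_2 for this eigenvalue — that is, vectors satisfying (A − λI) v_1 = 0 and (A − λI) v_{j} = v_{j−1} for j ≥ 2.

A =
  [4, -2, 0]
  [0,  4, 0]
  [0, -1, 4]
A Jordan chain for λ = 4 of length 2:
v_1 = (-2, 0, -1)ᵀ
v_2 = (0, 1, 0)ᵀ

Let N = A − (4)·I. We want v_2 with N^2 v_2 = 0 but N^1 v_2 ≠ 0; then v_{j-1} := N · v_j for j = 2, …, 2.

Pick v_2 = (0, 1, 0)ᵀ.
Then v_1 = N · v_2 = (-2, 0, -1)ᵀ.

Sanity check: (A − (4)·I) v_1 = (0, 0, 0)ᵀ = 0. ✓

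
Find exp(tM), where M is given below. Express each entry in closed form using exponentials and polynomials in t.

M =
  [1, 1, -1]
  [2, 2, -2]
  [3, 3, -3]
e^{tM} =
  [t + 1, t, -t]
  [2*t, 2*t + 1, -2*t]
  [3*t, 3*t, 1 - 3*t]

Strategy: write M = P · J · P⁻¹ where J is a Jordan canonical form, so e^{tM} = P · e^{tJ} · P⁻¹, and e^{tJ} can be computed block-by-block.

M has Jordan form
J =
  [0, 1, 0]
  [0, 0, 0]
  [0, 0, 0]
(up to reordering of blocks).

Per-block formulas:
  For a 1×1 block at λ = 0: exp(t · [0]) = [e^(0t)].
  For a 2×2 Jordan block J_2(0): exp(t · J_2(0)) = e^(0t)·(I + t·N), where N is the 2×2 nilpotent shift.

After assembling e^{tJ} and conjugating by P, we get:

e^{tM} =
  [t + 1, t, -t]
  [2*t, 2*t + 1, -2*t]
  [3*t, 3*t, 1 - 3*t]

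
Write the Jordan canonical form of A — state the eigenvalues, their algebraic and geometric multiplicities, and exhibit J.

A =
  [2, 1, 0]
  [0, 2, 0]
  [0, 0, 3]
J_2(2) ⊕ J_1(3)

The characteristic polynomial is
  det(x·I − A) = x^3 - 7*x^2 + 16*x - 12 = (x - 3)*(x - 2)^2

Eigenvalues and multiplicities (the geometric multiplicity of λ is n − rank(A − λI), which equals the number of Jordan blocks for λ):
  λ = 2: algebraic multiplicity = 2, geometric multiplicity = 1
  λ = 3: algebraic multiplicity = 1, geometric multiplicity = 1

Determining the block sizes for each eigenvalue:
  λ = 2: one block (gm = 1), so the single block has size am = 2 → block sizes [2]
  λ = 3: one block (gm = 1), so the single block has size am = 1 → block sizes [1]

Assembling the blocks gives a Jordan form
J =
  [2, 1, 0]
  [0, 2, 0]
  [0, 0, 3]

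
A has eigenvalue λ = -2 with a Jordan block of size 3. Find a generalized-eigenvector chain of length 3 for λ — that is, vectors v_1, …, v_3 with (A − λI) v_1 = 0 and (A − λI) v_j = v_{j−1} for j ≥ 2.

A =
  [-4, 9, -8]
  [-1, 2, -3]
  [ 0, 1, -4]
A Jordan chain for λ = -2 of length 3:
v_1 = (-5, -2, -1)ᵀ
v_2 = (-2, -1, 0)ᵀ
v_3 = (1, 0, 0)ᵀ

Let N = A − (-2)·I. We want v_3 with N^3 v_3 = 0 but N^2 v_3 ≠ 0; then v_{j-1} := N · v_j for j = 3, …, 2.

Pick v_3 = (1, 0, 0)ᵀ.
Then v_2 = N · v_3 = (-2, -1, 0)ᵀ.
Then v_1 = N · v_2 = (-5, -2, -1)ᵀ.

Sanity check: (A − (-2)·I) v_1 = (0, 0, 0)ᵀ = 0. ✓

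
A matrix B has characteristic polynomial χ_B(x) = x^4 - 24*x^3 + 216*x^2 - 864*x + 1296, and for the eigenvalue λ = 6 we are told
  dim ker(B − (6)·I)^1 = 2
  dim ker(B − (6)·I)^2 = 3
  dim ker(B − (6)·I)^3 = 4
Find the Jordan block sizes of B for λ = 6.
Block sizes for λ = 6: [3, 1]

From the dimensions of kernels of powers, the number of Jordan blocks of size at least j is d_j − d_{j−1} where d_j = dim ker(N^j) (with d_0 = 0). Computing the differences gives [2, 1, 1].
The number of blocks of size exactly k is (#blocks of size ≥ k) − (#blocks of size ≥ k + 1), so the partition is: 1 block(s) of size 1, 1 block(s) of size 3.
In nonincreasing order the block sizes are [3, 1].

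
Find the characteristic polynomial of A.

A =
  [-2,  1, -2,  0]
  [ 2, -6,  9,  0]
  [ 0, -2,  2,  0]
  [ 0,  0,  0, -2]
x^4 + 8*x^3 + 24*x^2 + 32*x + 16

Expanding det(x·I − A) (e.g. by cofactor expansion or by noting that A is similar to its Jordan form J, which has the same characteristic polynomial as A) gives
  χ_A(x) = x^4 + 8*x^3 + 24*x^2 + 32*x + 16
which factors as (x + 2)^4. The eigenvalues (with algebraic multiplicities) are λ = -2 with multiplicity 4.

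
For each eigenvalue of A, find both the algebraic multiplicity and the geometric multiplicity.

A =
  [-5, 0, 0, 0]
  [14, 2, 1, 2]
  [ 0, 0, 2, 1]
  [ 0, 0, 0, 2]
λ = -5: alg = 1, geom = 1; λ = 2: alg = 3, geom = 1

Step 1 — factor the characteristic polynomial to read off the algebraic multiplicities:
  χ_A(x) = (x - 2)^3*(x + 5)

Step 2 — compute geometric multiplicities via the rank-nullity identity g(λ) = n − rank(A − λI):
  rank(A − (-5)·I) = 3, so dim ker(A − (-5)·I) = n − 3 = 1
  rank(A − (2)·I) = 3, so dim ker(A − (2)·I) = n − 3 = 1

Summary:
  λ = -5: algebraic multiplicity = 1, geometric multiplicity = 1
  λ = 2: algebraic multiplicity = 3, geometric multiplicity = 1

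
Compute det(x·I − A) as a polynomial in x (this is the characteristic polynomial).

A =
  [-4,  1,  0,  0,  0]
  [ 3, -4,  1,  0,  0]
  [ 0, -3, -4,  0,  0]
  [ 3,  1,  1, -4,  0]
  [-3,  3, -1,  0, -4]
x^5 + 20*x^4 + 160*x^3 + 640*x^2 + 1280*x + 1024

Expanding det(x·I − A) (e.g. by cofactor expansion or by noting that A is similar to its Jordan form J, which has the same characteristic polynomial as A) gives
  χ_A(x) = x^5 + 20*x^4 + 160*x^3 + 640*x^2 + 1280*x + 1024
which factors as (x + 4)^5. The eigenvalues (with algebraic multiplicities) are λ = -4 with multiplicity 5.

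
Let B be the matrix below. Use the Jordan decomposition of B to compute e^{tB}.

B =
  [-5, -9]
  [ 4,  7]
e^{tB} =
  [-6*t*exp(t) + exp(t), -9*t*exp(t)]
  [4*t*exp(t), 6*t*exp(t) + exp(t)]

Strategy: write B = P · J · P⁻¹ where J is a Jordan canonical form, so e^{tB} = P · e^{tJ} · P⁻¹, and e^{tJ} can be computed block-by-block.

B has Jordan form
J =
  [1, 1]
  [0, 1]
(up to reordering of blocks).

Per-block formulas:
  For a 2×2 Jordan block J_2(1): exp(t · J_2(1)) = e^(1t)·(I + t·N), where N is the 2×2 nilpotent shift.

After assembling e^{tJ} and conjugating by P, we get:

e^{tB} =
  [-6*t*exp(t) + exp(t), -9*t*exp(t)]
  [4*t*exp(t), 6*t*exp(t) + exp(t)]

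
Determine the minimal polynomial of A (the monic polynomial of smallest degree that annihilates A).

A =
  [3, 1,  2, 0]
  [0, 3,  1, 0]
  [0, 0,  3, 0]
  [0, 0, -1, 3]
x^3 - 9*x^2 + 27*x - 27

The characteristic polynomial is χ_A(x) = (x - 3)^4, so the eigenvalues are known. The minimal polynomial is
  m_A(x) = Π_λ (x − λ)^{k_λ}
where k_λ is the size of the *largest* Jordan block for λ (equivalently, the smallest k with (A − λI)^k v = 0 for every generalised eigenvector v of λ).

  λ = 3: largest Jordan block has size 3, contributing (x − 3)^3

So m_A(x) = (x - 3)^3 = x^3 - 9*x^2 + 27*x - 27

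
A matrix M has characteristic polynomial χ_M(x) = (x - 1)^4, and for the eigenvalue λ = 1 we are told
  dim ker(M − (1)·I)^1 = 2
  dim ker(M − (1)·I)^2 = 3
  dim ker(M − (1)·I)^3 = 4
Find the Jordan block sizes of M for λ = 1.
Block sizes for λ = 1: [3, 1]

From the dimensions of kernels of powers, the number of Jordan blocks of size at least j is d_j − d_{j−1} where d_j = dim ker(N^j) (with d_0 = 0). Computing the differences gives [2, 1, 1].
The number of blocks of size exactly k is (#blocks of size ≥ k) − (#blocks of size ≥ k + 1), so the partition is: 1 block(s) of size 1, 1 block(s) of size 3.
In nonincreasing order the block sizes are [3, 1].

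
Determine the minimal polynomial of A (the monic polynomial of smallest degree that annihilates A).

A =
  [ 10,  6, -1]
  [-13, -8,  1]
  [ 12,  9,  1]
x^3 - 3*x^2 + 3*x - 1

The characteristic polynomial is χ_A(x) = (x - 1)^3, so the eigenvalues are known. The minimal polynomial is
  m_A(x) = Π_λ (x − λ)^{k_λ}
where k_λ is the size of the *largest* Jordan block for λ (equivalently, the smallest k with (A − λI)^k v = 0 for every generalised eigenvector v of λ).

  λ = 1: largest Jordan block has size 3, contributing (x − 1)^3

So m_A(x) = (x - 1)^3 = x^3 - 3*x^2 + 3*x - 1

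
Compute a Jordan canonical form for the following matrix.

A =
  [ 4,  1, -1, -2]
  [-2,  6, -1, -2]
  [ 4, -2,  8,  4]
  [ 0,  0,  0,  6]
J_3(6) ⊕ J_1(6)

The characteristic polynomial is
  det(x·I − A) = x^4 - 24*x^3 + 216*x^2 - 864*x + 1296 = (x - 6)^4

Eigenvalues and multiplicities (the geometric multiplicity of λ is n − rank(A − λI), which equals the number of Jordan blocks for λ):
  λ = 6: algebraic multiplicity = 4, geometric multiplicity = 2

Determining the block sizes for each eigenvalue:
  λ = 6: with am = 4 and gm = 2, the partition is not yet determined (e.g. several partitions of 4 into 2 parts exist). Let N = A − (6)·I. Computing rank(N^1) = 2, rank(N^2) = 1, rank(N^3) = 0; the number of blocks of size ≥ j is rank(N^{j−1}) − rank(N^j), giving [2, 1, 1]. So we have 1 block(s) of size 3, 1 block(s) of size 1 → block sizes [3, 1]

Assembling the blocks gives a Jordan form
J =
  [6, 1, 0, 0]
  [0, 6, 1, 0]
  [0, 0, 6, 0]
  [0, 0, 0, 6]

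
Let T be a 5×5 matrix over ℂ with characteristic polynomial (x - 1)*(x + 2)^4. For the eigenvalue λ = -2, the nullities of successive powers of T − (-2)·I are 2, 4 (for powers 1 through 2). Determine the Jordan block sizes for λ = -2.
Block sizes for λ = -2: [2, 2]

From the dimensions of kernels of powers, the number of Jordan blocks of size at least j is d_j − d_{j−1} where d_j = dim ker(N^j) (with d_0 = 0). Computing the differences gives [2, 2].
The number of blocks of size exactly k is (#blocks of size ≥ k) − (#blocks of size ≥ k + 1), so the partition is: 2 block(s) of size 2.
In nonincreasing order the block sizes are [2, 2].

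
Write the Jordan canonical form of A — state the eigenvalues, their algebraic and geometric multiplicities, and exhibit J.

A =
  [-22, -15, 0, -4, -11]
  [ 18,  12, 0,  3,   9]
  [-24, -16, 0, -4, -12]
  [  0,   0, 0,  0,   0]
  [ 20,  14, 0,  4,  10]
J_3(0) ⊕ J_1(0) ⊕ J_1(0)

The characteristic polynomial is
  det(x·I − A) = x^5

Eigenvalues and multiplicities (the geometric multiplicity of λ is n − rank(A − λI), which equals the number of Jordan blocks for λ):
  λ = 0: algebraic multiplicity = 5, geometric multiplicity = 3

Determining the block sizes for each eigenvalue:
  λ = 0: with am = 5 and gm = 3, the partition is not yet determined (e.g. several partitions of 5 into 3 parts exist). Let N = A − (0)·I. Computing rank(N^1) = 2, rank(N^2) = 1, rank(N^3) = 0; the number of blocks of size ≥ j is rank(N^{j−1}) − rank(N^j), giving [3, 1, 1]. So we have 1 block(s) of size 3, 2 block(s) of size 1 → block sizes [3, 1, 1]

Assembling the blocks gives a Jordan form
J =
  [0, 1, 0, 0, 0]
  [0, 0, 1, 0, 0]
  [0, 0, 0, 0, 0]
  [0, 0, 0, 0, 0]
  [0, 0, 0, 0, 0]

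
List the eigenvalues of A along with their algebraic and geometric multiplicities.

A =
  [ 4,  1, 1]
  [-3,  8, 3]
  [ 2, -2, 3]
λ = 5: alg = 3, geom = 2

Step 1 — factor the characteristic polynomial to read off the algebraic multiplicities:
  χ_A(x) = (x - 5)^3

Step 2 — compute geometric multiplicities via the rank-nullity identity g(λ) = n − rank(A − λI):
  rank(A − (5)·I) = 1, so dim ker(A − (5)·I) = n − 1 = 2

Summary:
  λ = 5: algebraic multiplicity = 3, geometric multiplicity = 2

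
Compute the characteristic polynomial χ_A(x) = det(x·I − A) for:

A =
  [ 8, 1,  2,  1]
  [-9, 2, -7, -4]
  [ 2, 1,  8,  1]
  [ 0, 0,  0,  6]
x^4 - 24*x^3 + 216*x^2 - 864*x + 1296

Expanding det(x·I − A) (e.g. by cofactor expansion or by noting that A is similar to its Jordan form J, which has the same characteristic polynomial as A) gives
  χ_A(x) = x^4 - 24*x^3 + 216*x^2 - 864*x + 1296
which factors as (x - 6)^4. The eigenvalues (with algebraic multiplicities) are λ = 6 with multiplicity 4.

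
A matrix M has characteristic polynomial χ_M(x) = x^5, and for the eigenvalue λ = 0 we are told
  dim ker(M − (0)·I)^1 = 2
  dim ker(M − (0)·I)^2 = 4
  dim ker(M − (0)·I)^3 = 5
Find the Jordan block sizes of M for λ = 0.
Block sizes for λ = 0: [3, 2]

From the dimensions of kernels of powers, the number of Jordan blocks of size at least j is d_j − d_{j−1} where d_j = dim ker(N^j) (with d_0 = 0). Computing the differences gives [2, 2, 1].
The number of blocks of size exactly k is (#blocks of size ≥ k) − (#blocks of size ≥ k + 1), so the partition is: 1 block(s) of size 2, 1 block(s) of size 3.
In nonincreasing order the block sizes are [3, 2].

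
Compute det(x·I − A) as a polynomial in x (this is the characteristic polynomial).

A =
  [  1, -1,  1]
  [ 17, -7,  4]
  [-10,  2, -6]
x^3 + 12*x^2 + 48*x + 64

Expanding det(x·I − A) (e.g. by cofactor expansion or by noting that A is similar to its Jordan form J, which has the same characteristic polynomial as A) gives
  χ_A(x) = x^3 + 12*x^2 + 48*x + 64
which factors as (x + 4)^3. The eigenvalues (with algebraic multiplicities) are λ = -4 with multiplicity 3.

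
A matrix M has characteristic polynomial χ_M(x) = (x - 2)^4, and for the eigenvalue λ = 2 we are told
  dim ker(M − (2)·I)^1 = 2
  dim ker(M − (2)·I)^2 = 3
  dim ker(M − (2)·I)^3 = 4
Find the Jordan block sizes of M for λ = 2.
Block sizes for λ = 2: [3, 1]

From the dimensions of kernels of powers, the number of Jordan blocks of size at least j is d_j − d_{j−1} where d_j = dim ker(N^j) (with d_0 = 0). Computing the differences gives [2, 1, 1].
The number of blocks of size exactly k is (#blocks of size ≥ k) − (#blocks of size ≥ k + 1), so the partition is: 1 block(s) of size 1, 1 block(s) of size 3.
In nonincreasing order the block sizes are [3, 1].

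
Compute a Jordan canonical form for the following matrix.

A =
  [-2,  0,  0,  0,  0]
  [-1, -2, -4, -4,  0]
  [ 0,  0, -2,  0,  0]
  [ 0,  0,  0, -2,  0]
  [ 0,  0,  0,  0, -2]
J_2(-2) ⊕ J_1(-2) ⊕ J_1(-2) ⊕ J_1(-2)

The characteristic polynomial is
  det(x·I − A) = x^5 + 10*x^4 + 40*x^3 + 80*x^2 + 80*x + 32 = (x + 2)^5

Eigenvalues and multiplicities (the geometric multiplicity of λ is n − rank(A − λI), which equals the number of Jordan blocks for λ):
  λ = -2: algebraic multiplicity = 5, geometric multiplicity = 4

Determining the block sizes for each eigenvalue:
  λ = -2: 4 blocks summing to 5 forces exactly one block of size 2 and the rest size 1 → block sizes [2, 1, 1, 1]

Assembling the blocks gives a Jordan form
J =
  [-2,  1,  0,  0,  0]
  [ 0, -2,  0,  0,  0]
  [ 0,  0, -2,  0,  0]
  [ 0,  0,  0, -2,  0]
  [ 0,  0,  0,  0, -2]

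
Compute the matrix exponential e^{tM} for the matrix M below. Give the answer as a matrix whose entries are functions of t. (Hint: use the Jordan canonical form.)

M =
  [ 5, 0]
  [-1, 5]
e^{tM} =
  [exp(5*t), 0]
  [-t*exp(5*t), exp(5*t)]

Strategy: write M = P · J · P⁻¹ where J is a Jordan canonical form, so e^{tM} = P · e^{tJ} · P⁻¹, and e^{tJ} can be computed block-by-block.

M has Jordan form
J =
  [5, 1]
  [0, 5]
(up to reordering of blocks).

Per-block formulas:
  For a 2×2 Jordan block J_2(5): exp(t · J_2(5)) = e^(5t)·(I + t·N), where N is the 2×2 nilpotent shift.

After assembling e^{tJ} and conjugating by P, we get:

e^{tM} =
  [exp(5*t), 0]
  [-t*exp(5*t), exp(5*t)]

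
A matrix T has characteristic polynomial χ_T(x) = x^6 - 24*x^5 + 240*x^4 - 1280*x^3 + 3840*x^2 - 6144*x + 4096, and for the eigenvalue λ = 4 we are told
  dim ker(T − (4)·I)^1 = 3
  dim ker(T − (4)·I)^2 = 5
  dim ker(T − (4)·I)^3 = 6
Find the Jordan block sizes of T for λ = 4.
Block sizes for λ = 4: [3, 2, 1]

From the dimensions of kernels of powers, the number of Jordan blocks of size at least j is d_j − d_{j−1} where d_j = dim ker(N^j) (with d_0 = 0). Computing the differences gives [3, 2, 1].
The number of blocks of size exactly k is (#blocks of size ≥ k) − (#blocks of size ≥ k + 1), so the partition is: 1 block(s) of size 1, 1 block(s) of size 2, 1 block(s) of size 3.
In nonincreasing order the block sizes are [3, 2, 1].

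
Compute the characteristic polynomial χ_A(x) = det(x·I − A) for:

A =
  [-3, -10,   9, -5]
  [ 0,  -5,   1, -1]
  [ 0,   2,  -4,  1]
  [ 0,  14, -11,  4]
x^4 + 8*x^3 + 22*x^2 + 24*x + 9

Expanding det(x·I − A) (e.g. by cofactor expansion or by noting that A is similar to its Jordan form J, which has the same characteristic polynomial as A) gives
  χ_A(x) = x^4 + 8*x^3 + 22*x^2 + 24*x + 9
which factors as (x + 1)^2*(x + 3)^2. The eigenvalues (with algebraic multiplicities) are λ = -3 with multiplicity 2, λ = -1 with multiplicity 2.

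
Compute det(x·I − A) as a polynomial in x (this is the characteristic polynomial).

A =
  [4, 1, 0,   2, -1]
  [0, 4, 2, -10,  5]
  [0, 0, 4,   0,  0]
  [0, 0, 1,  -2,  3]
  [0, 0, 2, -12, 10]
x^5 - 20*x^4 + 160*x^3 - 640*x^2 + 1280*x - 1024

Expanding det(x·I − A) (e.g. by cofactor expansion or by noting that A is similar to its Jordan form J, which has the same characteristic polynomial as A) gives
  χ_A(x) = x^5 - 20*x^4 + 160*x^3 - 640*x^2 + 1280*x - 1024
which factors as (x - 4)^5. The eigenvalues (with algebraic multiplicities) are λ = 4 with multiplicity 5.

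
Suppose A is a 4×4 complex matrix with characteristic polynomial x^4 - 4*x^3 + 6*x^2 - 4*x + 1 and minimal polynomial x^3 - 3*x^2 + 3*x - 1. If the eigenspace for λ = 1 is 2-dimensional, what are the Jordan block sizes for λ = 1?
Block sizes for λ = 1: [3, 1]

Step 1 — from the characteristic polynomial, algebraic multiplicity of λ = 1 is 4. From dim ker(A − (1)·I) = 2, there are exactly 2 Jordan blocks for λ = 1.
Step 2 — from the minimal polynomial, the factor (x − 1)^3 tells us the largest block for λ = 1 has size 3.
Step 3 — with total size 4, 2 blocks, and largest block 3, the block sizes (in nonincreasing order) are [3, 1].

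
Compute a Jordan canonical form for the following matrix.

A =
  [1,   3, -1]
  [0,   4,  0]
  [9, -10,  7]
J_3(4)

The characteristic polynomial is
  det(x·I − A) = x^3 - 12*x^2 + 48*x - 64 = (x - 4)^3

Eigenvalues and multiplicities (the geometric multiplicity of λ is n − rank(A − λI), which equals the number of Jordan blocks for λ):
  λ = 4: algebraic multiplicity = 3, geometric multiplicity = 1

Determining the block sizes for each eigenvalue:
  λ = 4: one block (gm = 1), so the single block has size am = 3 → block sizes [3]

Assembling the blocks gives a Jordan form
J =
  [4, 1, 0]
  [0, 4, 1]
  [0, 0, 4]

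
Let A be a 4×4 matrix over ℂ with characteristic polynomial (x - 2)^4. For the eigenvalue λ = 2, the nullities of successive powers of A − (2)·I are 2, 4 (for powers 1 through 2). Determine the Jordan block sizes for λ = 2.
Block sizes for λ = 2: [2, 2]

From the dimensions of kernels of powers, the number of Jordan blocks of size at least j is d_j − d_{j−1} where d_j = dim ker(N^j) (with d_0 = 0). Computing the differences gives [2, 2].
The number of blocks of size exactly k is (#blocks of size ≥ k) − (#blocks of size ≥ k + 1), so the partition is: 2 block(s) of size 2.
In nonincreasing order the block sizes are [2, 2].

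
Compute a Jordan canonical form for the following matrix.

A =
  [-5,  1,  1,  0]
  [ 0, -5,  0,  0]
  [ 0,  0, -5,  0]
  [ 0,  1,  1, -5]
J_2(-5) ⊕ J_1(-5) ⊕ J_1(-5)

The characteristic polynomial is
  det(x·I − A) = x^4 + 20*x^3 + 150*x^2 + 500*x + 625 = (x + 5)^4

Eigenvalues and multiplicities (the geometric multiplicity of λ is n − rank(A − λI), which equals the number of Jordan blocks for λ):
  λ = -5: algebraic multiplicity = 4, geometric multiplicity = 3

Determining the block sizes for each eigenvalue:
  λ = -5: 3 blocks summing to 4 forces exactly one block of size 2 and the rest size 1 → block sizes [2, 1, 1]

Assembling the blocks gives a Jordan form
J =
  [-5,  1,  0,  0]
  [ 0, -5,  0,  0]
  [ 0,  0, -5,  0]
  [ 0,  0,  0, -5]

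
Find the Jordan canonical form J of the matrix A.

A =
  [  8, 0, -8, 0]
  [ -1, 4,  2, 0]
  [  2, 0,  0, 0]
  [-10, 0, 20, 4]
J_2(4) ⊕ J_1(4) ⊕ J_1(4)

The characteristic polynomial is
  det(x·I − A) = x^4 - 16*x^3 + 96*x^2 - 256*x + 256 = (x - 4)^4

Eigenvalues and multiplicities (the geometric multiplicity of λ is n − rank(A − λI), which equals the number of Jordan blocks for λ):
  λ = 4: algebraic multiplicity = 4, geometric multiplicity = 3

Determining the block sizes for each eigenvalue:
  λ = 4: 3 blocks summing to 4 forces exactly one block of size 2 and the rest size 1 → block sizes [2, 1, 1]

Assembling the blocks gives a Jordan form
J =
  [4, 1, 0, 0]
  [0, 4, 0, 0]
  [0, 0, 4, 0]
  [0, 0, 0, 4]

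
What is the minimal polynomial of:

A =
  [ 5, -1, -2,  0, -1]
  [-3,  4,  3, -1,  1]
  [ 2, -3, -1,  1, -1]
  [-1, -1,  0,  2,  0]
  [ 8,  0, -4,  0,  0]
x^3 - 6*x^2 + 12*x - 8

The characteristic polynomial is χ_A(x) = (x - 2)^5, so the eigenvalues are known. The minimal polynomial is
  m_A(x) = Π_λ (x − λ)^{k_λ}
where k_λ is the size of the *largest* Jordan block for λ (equivalently, the smallest k with (A − λI)^k v = 0 for every generalised eigenvector v of λ).

  λ = 2: largest Jordan block has size 3, contributing (x − 2)^3

So m_A(x) = (x - 2)^3 = x^3 - 6*x^2 + 12*x - 8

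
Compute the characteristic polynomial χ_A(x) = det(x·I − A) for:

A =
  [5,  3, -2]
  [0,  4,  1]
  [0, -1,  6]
x^3 - 15*x^2 + 75*x - 125

Expanding det(x·I − A) (e.g. by cofactor expansion or by noting that A is similar to its Jordan form J, which has the same characteristic polynomial as A) gives
  χ_A(x) = x^3 - 15*x^2 + 75*x - 125
which factors as (x - 5)^3. The eigenvalues (with algebraic multiplicities) are λ = 5 with multiplicity 3.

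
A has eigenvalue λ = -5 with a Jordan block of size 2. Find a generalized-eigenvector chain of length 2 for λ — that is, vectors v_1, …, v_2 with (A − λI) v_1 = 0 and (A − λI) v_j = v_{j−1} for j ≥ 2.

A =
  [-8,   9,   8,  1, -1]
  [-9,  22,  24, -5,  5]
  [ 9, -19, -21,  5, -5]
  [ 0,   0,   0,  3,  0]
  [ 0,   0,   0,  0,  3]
A Jordan chain for λ = -5 of length 2:
v_1 = (-3, -9, 9, 0, 0)ᵀ
v_2 = (1, 0, 0, 0, 0)ᵀ

Let N = A − (-5)·I. We want v_2 with N^2 v_2 = 0 but N^1 v_2 ≠ 0; then v_{j-1} := N · v_j for j = 2, …, 2.

Pick v_2 = (1, 0, 0, 0, 0)ᵀ.
Then v_1 = N · v_2 = (-3, -9, 9, 0, 0)ᵀ.

Sanity check: (A − (-5)·I) v_1 = (0, 0, 0, 0, 0)ᵀ = 0. ✓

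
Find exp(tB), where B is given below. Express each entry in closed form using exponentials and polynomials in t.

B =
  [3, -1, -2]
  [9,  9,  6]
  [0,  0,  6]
e^{tB} =
  [-3*t*exp(6*t) + exp(6*t), -t*exp(6*t), -2*t*exp(6*t)]
  [9*t*exp(6*t), 3*t*exp(6*t) + exp(6*t), 6*t*exp(6*t)]
  [0, 0, exp(6*t)]

Strategy: write B = P · J · P⁻¹ where J is a Jordan canonical form, so e^{tB} = P · e^{tJ} · P⁻¹, and e^{tJ} can be computed block-by-block.

B has Jordan form
J =
  [6, 1, 0]
  [0, 6, 0]
  [0, 0, 6]
(up to reordering of blocks).

Per-block formulas:
  For a 2×2 Jordan block J_2(6): exp(t · J_2(6)) = e^(6t)·(I + t·N), where N is the 2×2 nilpotent shift.
  For a 1×1 block at λ = 6: exp(t · [6]) = [e^(6t)].

After assembling e^{tJ} and conjugating by P, we get:

e^{tB} =
  [-3*t*exp(6*t) + exp(6*t), -t*exp(6*t), -2*t*exp(6*t)]
  [9*t*exp(6*t), 3*t*exp(6*t) + exp(6*t), 6*t*exp(6*t)]
  [0, 0, exp(6*t)]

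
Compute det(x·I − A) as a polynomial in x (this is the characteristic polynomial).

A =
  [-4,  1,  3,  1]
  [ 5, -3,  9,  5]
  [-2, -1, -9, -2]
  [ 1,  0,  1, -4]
x^4 + 20*x^3 + 150*x^2 + 500*x + 625

Expanding det(x·I − A) (e.g. by cofactor expansion or by noting that A is similar to its Jordan form J, which has the same characteristic polynomial as A) gives
  χ_A(x) = x^4 + 20*x^3 + 150*x^2 + 500*x + 625
which factors as (x + 5)^4. The eigenvalues (with algebraic multiplicities) are λ = -5 with multiplicity 4.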